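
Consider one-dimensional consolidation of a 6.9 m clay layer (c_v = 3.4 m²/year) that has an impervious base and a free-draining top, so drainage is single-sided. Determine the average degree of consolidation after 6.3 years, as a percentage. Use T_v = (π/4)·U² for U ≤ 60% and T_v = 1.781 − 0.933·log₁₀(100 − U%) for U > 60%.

Drainage path length: H_d = H = 6.9 m (single drainage).
T_v = c_v·t/H_d² = 3.4×6.3/6.9² = 0.44991.
T_v = 0.44991 corresponds to the U > 60% branch:
U = 1 − 10^((1.781 − T_v)/0.933)/100 = 0.7329

U ≈ 73.3 %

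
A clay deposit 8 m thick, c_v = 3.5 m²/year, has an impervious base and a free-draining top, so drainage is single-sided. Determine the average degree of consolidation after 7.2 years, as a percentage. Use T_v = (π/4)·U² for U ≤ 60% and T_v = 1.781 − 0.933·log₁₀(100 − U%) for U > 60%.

U ≈ 69.3 %

Drainage path length: H_d = H = 8 m (single drainage).
T_v = c_v·t/H_d² = 3.5×7.2/8² = 0.39375.
T_v = 0.39375 corresponds to the U > 60% branch:
U = 1 − 10^((1.781 − T_v)/0.933)/100 = 0.6932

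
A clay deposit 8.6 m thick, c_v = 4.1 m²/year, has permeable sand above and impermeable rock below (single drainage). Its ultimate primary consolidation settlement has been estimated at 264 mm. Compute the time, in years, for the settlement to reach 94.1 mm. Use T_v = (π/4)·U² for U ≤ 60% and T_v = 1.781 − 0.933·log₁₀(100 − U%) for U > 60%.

Drainage path length: H_d = H = 8.6 m (single drainage).
U = S(t)/S_ult = 94.1/264 = 0.3564.
U ≤ 60%: T_v = (π/4)·U² = (π/4)×0.35644² = 0.099784.
t = T_v·H_d²/c_v = 0.099784×8.6²/4.1 = 1.8 years.

t ≈ 1.8 years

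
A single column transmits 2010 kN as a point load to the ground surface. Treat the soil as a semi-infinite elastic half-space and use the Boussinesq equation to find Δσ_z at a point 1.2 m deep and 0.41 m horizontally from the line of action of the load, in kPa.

Boussinesq vertical stress below a point load on an elastic half-space:
Δσ_z = 3P/(2πz²) · [1 + (r/z)²]^(−5/2)
r/z = 0.41/1.2 = 0.34167; [1+(r/z)²]^(−5/2) = 0.75879.
Δσ_z = 3×2010/(2π×1.2²) × 0.75879 = 666.46 × 0.75879 = 505.7 kPa

Δσ_z ≈ 506 kPa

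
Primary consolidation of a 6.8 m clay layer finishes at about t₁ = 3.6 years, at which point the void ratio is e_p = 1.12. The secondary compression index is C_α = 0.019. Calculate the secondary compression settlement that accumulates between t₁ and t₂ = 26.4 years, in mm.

S_s ≈ 52.7 mm

Secondary compression: S_s = C_α·H/(1+e_p)·log₁₀(t₂/t₁)
S_s = 0.019×6.8/(1+1.12)×log₁₀(26.4/3.6)
    = 0.06094 × 0.8653 = 0.05273 m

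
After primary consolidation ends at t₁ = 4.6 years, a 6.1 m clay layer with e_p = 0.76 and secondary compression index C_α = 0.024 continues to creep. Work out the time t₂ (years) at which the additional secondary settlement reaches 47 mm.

t₂ ≈ 16.9 years

S_s = C_α·H/(1+e_p)·log₁₀(t₂/t₁) ⇒ log₁₀(t₂/t₁) = S_s·(1+e_p)/(C_α·H).
log₁₀(t₂/t₁) = 0.047 × (1+0.76) / (0.024×6.1) = 0.565
t₂ = t₁ × 10^0.565 = 4.6 × 3.673 = 16.9 years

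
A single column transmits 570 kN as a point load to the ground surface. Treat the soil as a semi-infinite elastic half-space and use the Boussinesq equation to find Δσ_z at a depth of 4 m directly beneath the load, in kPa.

Boussinesq vertical stress below a point load on an elastic half-space:
Δσ_z = 3P/(2πz²) · [1 + (r/z)²]^(−5/2)
r/z = 0/4 = 0; [1+(r/z)²]^(−5/2) = 1.
Δσ_z = 3×570/(2π×4²) × 1 = 17.01 × 1 = 17.01 kPa

Δσ_z ≈ 17 kPa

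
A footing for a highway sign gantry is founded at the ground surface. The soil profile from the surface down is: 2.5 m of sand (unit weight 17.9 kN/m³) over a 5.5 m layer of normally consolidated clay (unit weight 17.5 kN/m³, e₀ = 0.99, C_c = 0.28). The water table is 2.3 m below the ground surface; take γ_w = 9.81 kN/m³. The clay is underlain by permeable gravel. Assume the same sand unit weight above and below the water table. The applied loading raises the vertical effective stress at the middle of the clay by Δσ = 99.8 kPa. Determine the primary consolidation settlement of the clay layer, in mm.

S_c ≈ 316 mm

Mid-depth of clay below the ground surface: z = 2.5 + 5.5/2 = 5.25 m.
Total vertical stress at mid-clay: σ_v = 17.9×2.5 + 17.5×2.75 = 92.875 kPa.
Pore pressure: u = 9.81×(5.25 − 2.3) = 28.94 kPa.
Initial effective stress: σ'_0 = σ_v − u = 92.875 − 28.94 = 63.935 kPa.
Final effective stress: σ'_f = σ'_0 + Δσ = 63.935 + 99.8 = 163.74 kPa.
Normally consolidated clay, so the full stress increment lies on the virgin compression line:
S_c = C_c·H/(1+e₀)·log₁₀(σ'_f/σ'_0) = 0.28×5.5/(1+0.99)×log₁₀(163.74/63.935)
    = 0.77387 × 0.40842 = 0.3161 m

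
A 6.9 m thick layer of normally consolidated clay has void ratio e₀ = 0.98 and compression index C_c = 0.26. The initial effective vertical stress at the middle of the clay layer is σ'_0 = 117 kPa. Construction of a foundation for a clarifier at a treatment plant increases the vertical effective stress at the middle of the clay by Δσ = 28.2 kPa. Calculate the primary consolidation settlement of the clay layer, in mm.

Final effective stress: σ'_f = σ'_0 + Δσ = 117 + 28.2 = 145.2 kPa.
Normally consolidated clay, so the full stress increment lies on the virgin compression line:
S_c = C_c·H/(1+e₀)·log₁₀(σ'_f/σ'_0) = 0.26×6.9/(1+0.98)×log₁₀(145.2/117)
    = 0.90606 × 0.093781 = 0.08497 m

S_c ≈ 85 mm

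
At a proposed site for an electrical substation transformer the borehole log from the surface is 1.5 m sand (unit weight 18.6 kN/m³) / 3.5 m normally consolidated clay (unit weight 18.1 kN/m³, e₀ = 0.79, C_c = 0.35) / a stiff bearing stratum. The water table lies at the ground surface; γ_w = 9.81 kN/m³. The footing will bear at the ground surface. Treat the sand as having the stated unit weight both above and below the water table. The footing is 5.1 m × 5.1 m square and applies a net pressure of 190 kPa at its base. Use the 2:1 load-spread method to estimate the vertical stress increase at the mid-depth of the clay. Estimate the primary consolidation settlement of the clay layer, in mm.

S_c ≈ 377 mm

Mid-depth of clay below the ground surface: z = 1.5 + 3.5/2 = 3.25 m.
Total vertical stress at mid-clay: σ_v = 18.6×1.5 + 18.1×1.75 = 59.575 kPa.
Pore pressure: u = 9.81×(3.25 − 0) = 31.883 kPa.
Initial effective stress: σ'_0 = σ_v − u = 59.575 − 31.883 = 27.692 kPa.
Stress increase at mid-clay by the 2:1 spreading method:
Δσ = qBL/((B+z)(L+z)) = 190×5.1×5.1/((5.1+3.25)(5.1+3.25)) = 70.88 kPa
Final effective stress: σ'_f = σ'_0 + Δσ = 27.692 + 70.88 = 98.572 kPa.
Normally consolidated clay, so the full stress increment lies on the virgin compression line:
S_c = C_c·H/(1+e₀)·log₁₀(σ'_f/σ'_0) = 0.35×3.5/(1+0.79)×log₁₀(98.572/27.692)
    = 0.68436 × 0.5514 = 0.3774 m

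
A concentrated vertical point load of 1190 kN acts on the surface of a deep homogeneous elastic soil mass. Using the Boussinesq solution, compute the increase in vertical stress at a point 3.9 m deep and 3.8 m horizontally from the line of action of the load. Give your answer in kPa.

Δσ_z ≈ 7.04 kPa

Boussinesq vertical stress below a point load on an elastic half-space:
Δσ_z = 3P/(2πz²) · [1 + (r/z)²]^(−5/2)
r/z = 3.8/3.9 = 0.97436; [1+(r/z)²]^(−5/2) = 0.18848.
Δσ_z = 3×1190/(2π×3.9²) × 0.18848 = 37.356 × 0.18848 = 7.041 kPa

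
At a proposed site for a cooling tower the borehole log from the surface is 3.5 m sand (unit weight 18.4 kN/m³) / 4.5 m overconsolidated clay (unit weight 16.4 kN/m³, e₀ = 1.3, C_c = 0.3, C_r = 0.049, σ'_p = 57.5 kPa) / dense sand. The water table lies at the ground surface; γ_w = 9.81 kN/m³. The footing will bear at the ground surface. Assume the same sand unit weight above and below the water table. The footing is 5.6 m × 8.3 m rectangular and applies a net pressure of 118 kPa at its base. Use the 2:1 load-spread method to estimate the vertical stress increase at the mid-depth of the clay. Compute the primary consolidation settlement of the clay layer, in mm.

S_c ≈ 92.2 mm

Mid-depth of clay below the ground surface: z = 3.5 + 4.5/2 = 5.75 m.
Total vertical stress at mid-clay: σ_v = 18.4×3.5 + 16.4×2.25 = 101.3 kPa.
Pore pressure: u = 9.81×(5.75 − 0) = 56.408 kPa.
Initial effective stress: σ'_0 = σ_v − u = 101.3 − 56.408 = 44.892 kPa.
Stress increase at mid-clay by the 2:1 spreading method:
Δσ = qBL/((B+z)(L+z)) = 118×5.6×8.3/((5.6+5.75)(8.3+5.75)) = 34.393 kPa
Final effective stress: σ'_f = 44.892 + 34.393 = 79.285 kPa.
σ'_f = 79.285 > σ'_p = 57.5 kPa, so the stress path crosses the preconsolidation pressure — recompression up to σ'_p, then virgin compression beyond:
S_c = H/(1+e₀)·[C_r·log₁₀(σ'_p/σ'_0) + C_c·log₁₀(σ'_f/σ'_p)]
    = 4.5/2.3 × [0.049×log₁₀(57.5/44.892) + 0.3×log₁₀(79.285/57.5)]
    = 1.9565 × [0.0052674 + 0.041857] = 0.0922 m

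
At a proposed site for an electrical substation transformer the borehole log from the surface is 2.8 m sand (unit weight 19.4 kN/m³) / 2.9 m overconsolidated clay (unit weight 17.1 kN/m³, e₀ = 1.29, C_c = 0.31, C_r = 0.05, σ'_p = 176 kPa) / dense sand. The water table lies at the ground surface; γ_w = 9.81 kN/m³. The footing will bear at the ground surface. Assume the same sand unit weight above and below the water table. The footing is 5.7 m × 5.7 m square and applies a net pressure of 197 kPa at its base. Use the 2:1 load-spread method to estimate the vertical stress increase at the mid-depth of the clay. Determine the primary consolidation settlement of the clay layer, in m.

Mid-depth of clay below the ground surface: z = 2.8 + 2.9/2 = 4.25 m.
Total vertical stress at mid-clay: σ_v = 19.4×2.8 + 17.1×1.45 = 79.115 kPa.
Pore pressure: u = 9.81×(4.25 − 0) = 41.693 kPa.
Initial effective stress: σ'_0 = σ_v − u = 79.115 − 41.693 = 37.422 kPa.
Stress increase at mid-clay by the 2:1 spreading method:
Δσ = qBL/((B+z)(L+z)) = 197×5.7×5.7/((5.7+4.25)(5.7+4.25)) = 64.65 kPa
Final effective stress: σ'_f = 37.422 + 64.65 = 102.07 kPa.
σ'_f = 102.07 ≤ σ'_p = 176 kPa, so the clay remains overconsolidated and only the recompression index applies:
S_c = C_r·H/(1+e₀)·log₁₀(σ'_f/σ'_0) = 0.05×2.9/2.29×log₁₀(102.07/37.422)
    = 0.06332 × 0.43577 = 0.02759 m

S_c ≈ 0.0276 m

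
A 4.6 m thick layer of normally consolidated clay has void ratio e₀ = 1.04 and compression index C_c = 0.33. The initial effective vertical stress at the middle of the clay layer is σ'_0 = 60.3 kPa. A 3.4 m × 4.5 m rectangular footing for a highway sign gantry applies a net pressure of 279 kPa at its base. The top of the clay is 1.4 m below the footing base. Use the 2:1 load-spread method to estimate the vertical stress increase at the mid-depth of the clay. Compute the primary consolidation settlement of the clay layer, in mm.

Mid-depth of clay below the footing base: z = 1.4 + 4.6/2 = 3.7 m.
Stress increase at mid-clay by the 2:1 spreading method:
Δσ = qBL/((B+z)(L+z)) = 279×3.4×4.5/((3.4+3.7)(4.5+3.7)) = 73.32 kPa
Final effective stress: σ'_f = σ'_0 + Δσ = 60.3 + 73.32 = 133.62 kPa.
Normally consolidated clay, so the full stress increment lies on the virgin compression line:
S_c = C_c·H/(1+e₀)·log₁₀(σ'_f/σ'_0) = 0.33×4.6/(1+1.04)×log₁₀(133.62/60.3)
    = 0.74412 × 0.34555 = 0.2571 m

S_c ≈ 257 mm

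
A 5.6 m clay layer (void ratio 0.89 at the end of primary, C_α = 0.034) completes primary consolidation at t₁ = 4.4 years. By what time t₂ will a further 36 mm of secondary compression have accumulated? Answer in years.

t₂ ≈ 10 years

S_s = C_α·H/(1+e_p)·log₁₀(t₂/t₁) ⇒ log₁₀(t₂/t₁) = S_s·(1+e_p)/(C_α·H).
log₁₀(t₂/t₁) = 0.036 × (1+0.89) / (0.034×5.6) = 0.3574
t₂ = t₁ × 10^0.3574 = 4.4 × 2.277 = 10.02 years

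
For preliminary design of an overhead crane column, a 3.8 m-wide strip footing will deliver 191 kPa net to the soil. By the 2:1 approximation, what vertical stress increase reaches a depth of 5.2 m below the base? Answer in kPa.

By the 2:1 method the load spreads at 1 horizontal : 2 vertical, so at depth z the loaded area has grown by z in each plan dimension:
Δσ = qB/(B+z) = 191×3.8/(3.8+5.2) = 80.644 kPa

Δσ_z ≈ 80.6 kPa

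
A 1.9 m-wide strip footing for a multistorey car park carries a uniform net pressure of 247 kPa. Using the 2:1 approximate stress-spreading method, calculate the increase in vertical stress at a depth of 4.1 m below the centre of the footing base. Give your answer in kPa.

By the 2:1 method the load spreads at 1 horizontal : 2 vertical, so at depth z the loaded area has grown by z in each plan dimension:
Δσ = qB/(B+z) = 247×1.9/(1.9+4.1) = 78.217 kPa

Δσ_z ≈ 78.2 kPa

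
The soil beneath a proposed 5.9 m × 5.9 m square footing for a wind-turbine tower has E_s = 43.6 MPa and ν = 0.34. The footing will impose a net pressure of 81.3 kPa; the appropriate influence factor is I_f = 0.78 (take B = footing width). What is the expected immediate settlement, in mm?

Immediate (elastic) settlement: S_e = q·B·(1−ν²)/E_s · I_f.
E_s = 43.6 MPa = 43600 kPa.
S_e = 81.3 × 5.9 × (1 − 0.34²) / 43600 × 0.78
    = 81.3 × 5.9 × 0.8844 / 43600 × 0.78
    = 0.007589 m = 7.589 mm

S_e ≈ 7.59 mm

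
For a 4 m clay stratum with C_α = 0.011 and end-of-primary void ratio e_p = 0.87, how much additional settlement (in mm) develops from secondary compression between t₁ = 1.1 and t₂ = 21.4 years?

Secondary compression: S_s = C_α·H/(1+e_p)·log₁₀(t₂/t₁)
S_s = 0.011×4/(1+0.87)×log₁₀(21.4/1.1)
    = 0.02353 × 1.289 = 0.03033 m

S_s ≈ 30.3 mm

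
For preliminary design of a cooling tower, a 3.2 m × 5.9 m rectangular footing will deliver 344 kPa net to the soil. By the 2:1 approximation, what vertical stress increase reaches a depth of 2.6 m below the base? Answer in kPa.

By the 2:1 method the load spreads at 1 horizontal : 2 vertical, so at depth z the loaded area has grown by z in each plan dimension:
Δσ = qBL/((B+z)(L+z)) = 344×3.2×5.9/((3.2+2.6)(5.9+2.6)) = 131.74 kPa

Δσ_z ≈ 132 kPa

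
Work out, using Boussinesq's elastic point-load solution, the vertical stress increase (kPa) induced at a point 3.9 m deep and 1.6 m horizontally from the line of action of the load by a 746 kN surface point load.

Boussinesq vertical stress below a point load on an elastic half-space:
Δσ_z = 3P/(2πz²) · [1 + (r/z)²]^(−5/2)
r/z = 1.6/3.9 = 0.41026; [1+(r/z)²]^(−5/2) = 0.6778.
Δσ_z = 3×746/(2π×3.9²) × 0.6778 = 23.418 × 0.6778 = 15.87 kPa

Δσ_z ≈ 15.9 kPa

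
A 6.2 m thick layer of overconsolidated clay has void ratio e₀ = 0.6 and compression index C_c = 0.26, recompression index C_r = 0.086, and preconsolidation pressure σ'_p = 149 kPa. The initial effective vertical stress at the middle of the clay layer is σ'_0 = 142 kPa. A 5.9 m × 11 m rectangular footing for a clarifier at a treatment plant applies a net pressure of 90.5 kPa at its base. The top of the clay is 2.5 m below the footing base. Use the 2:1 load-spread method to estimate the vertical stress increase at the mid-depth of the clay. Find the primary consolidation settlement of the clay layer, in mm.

Mid-depth of clay below the footing base: z = 2.5 + 6.2/2 = 5.6 m.
Stress increase at mid-clay by the 2:1 spreading method:
Δσ = qBL/((B+z)(L+z)) = 90.5×5.9×11/((5.9+5.6)(11+5.6)) = 30.767 kPa
Final effective stress: σ'_f = 142 + 30.767 = 172.77 kPa.
σ'_f = 172.77 > σ'_p = 149 kPa, so the stress path crosses the preconsolidation pressure — recompression up to σ'_p, then virgin compression beyond:
S_c = H/(1+e₀)·[C_r·log₁₀(σ'_p/σ'_0) + C_c·log₁₀(σ'_f/σ'_p)]
    = 6.2/1.6 × [0.086×log₁₀(149/142) + 0.26×log₁₀(172.77/149)]
    = 3.875 × [0.0017972 + 0.016713] = 0.07173 m

S_c ≈ 71.7 mm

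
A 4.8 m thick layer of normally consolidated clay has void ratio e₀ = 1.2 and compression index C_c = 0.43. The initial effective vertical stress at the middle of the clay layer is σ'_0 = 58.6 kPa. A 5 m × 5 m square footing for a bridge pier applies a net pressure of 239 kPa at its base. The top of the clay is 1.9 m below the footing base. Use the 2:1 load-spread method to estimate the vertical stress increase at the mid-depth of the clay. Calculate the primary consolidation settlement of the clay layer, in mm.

S_c ≈ 317 mm

Mid-depth of clay below the footing base: z = 1.9 + 4.8/2 = 4.3 m.
Stress increase at mid-clay by the 2:1 spreading method:
Δσ = qBL/((B+z)(L+z)) = 239×5×5/((5+4.3)(5+4.3)) = 69.083 kPa
Final effective stress: σ'_f = σ'_0 + Δσ = 58.6 + 69.083 = 127.68 kPa.
Normally consolidated clay, so the full stress increment lies on the virgin compression line:
S_c = C_c·H/(1+e₀)·log₁₀(σ'_f/σ'_0) = 0.43×4.8/(1+1.2)×log₁₀(127.68/58.6)
    = 0.93818 × 0.33823 = 0.3173 m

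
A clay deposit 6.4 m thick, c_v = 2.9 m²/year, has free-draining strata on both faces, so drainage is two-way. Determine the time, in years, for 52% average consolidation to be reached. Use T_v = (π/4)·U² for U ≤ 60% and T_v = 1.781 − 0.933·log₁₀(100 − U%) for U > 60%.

t ≈ 0.75 years

Drainage path length: H_d = H/2 = 3.2 m (double drainage).
U ≤ 60%: T_v = (π/4)·U² = (π/4)×0.52² = 0.21237.
t = T_v·H_d²/c_v = 0.21237×3.2²/2.9 = 0.7499 years.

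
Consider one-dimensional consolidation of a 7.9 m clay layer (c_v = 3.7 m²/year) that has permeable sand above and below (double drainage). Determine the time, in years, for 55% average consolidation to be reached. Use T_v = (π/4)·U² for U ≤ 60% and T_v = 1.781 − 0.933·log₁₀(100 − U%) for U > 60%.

t ≈ 1 years

Drainage path length: H_d = H/2 = 3.95 m (double drainage).
U ≤ 60%: T_v = (π/4)·U² = (π/4)×0.55² = 0.23758.
t = T_v·H_d²/c_v = 0.23758×3.95²/3.7 = 1.002 years.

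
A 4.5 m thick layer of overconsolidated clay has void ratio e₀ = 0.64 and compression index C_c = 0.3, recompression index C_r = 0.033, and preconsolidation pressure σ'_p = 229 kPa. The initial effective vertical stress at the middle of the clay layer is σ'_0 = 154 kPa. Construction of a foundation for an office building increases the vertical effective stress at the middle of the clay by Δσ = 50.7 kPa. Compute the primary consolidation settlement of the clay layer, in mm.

Final effective stress: σ'_f = 154 + 50.7 = 204.7 kPa.
σ'_f = 204.7 ≤ σ'_p = 229 kPa, so the clay remains overconsolidated and only the recompression index applies:
S_c = C_r·H/(1+e₀)·log₁₀(σ'_f/σ'_0) = 0.033×4.5/1.64×log₁₀(204.7/154)
    = 0.090549 × 0.1236 = 0.01119 m

S_c ≈ 11.2 mm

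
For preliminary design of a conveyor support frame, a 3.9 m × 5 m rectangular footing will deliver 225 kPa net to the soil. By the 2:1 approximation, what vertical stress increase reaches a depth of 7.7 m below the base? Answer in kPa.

Δσ_z ≈ 29.8 kPa

By the 2:1 method the load spreads at 1 horizontal : 2 vertical, so at depth z the loaded area has grown by z in each plan dimension:
Δσ = qBL/((B+z)(L+z)) = 225×3.9×5/((3.9+7.7)(5+7.7)) = 29.782 kPa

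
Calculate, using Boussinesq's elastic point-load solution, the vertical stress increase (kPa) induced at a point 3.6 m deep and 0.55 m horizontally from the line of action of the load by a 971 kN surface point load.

Boussinesq vertical stress below a point load on an elastic half-space:
Δσ_z = 3P/(2πz²) · [1 + (r/z)²]^(−5/2)
r/z = 0.55/3.6 = 0.15278; [1+(r/z)²]^(−5/2) = 0.94395.
Δσ_z = 3×971/(2π×3.6²) × 0.94395 = 35.773 × 0.94395 = 33.77 kPa

Δσ_z ≈ 33.8 kPa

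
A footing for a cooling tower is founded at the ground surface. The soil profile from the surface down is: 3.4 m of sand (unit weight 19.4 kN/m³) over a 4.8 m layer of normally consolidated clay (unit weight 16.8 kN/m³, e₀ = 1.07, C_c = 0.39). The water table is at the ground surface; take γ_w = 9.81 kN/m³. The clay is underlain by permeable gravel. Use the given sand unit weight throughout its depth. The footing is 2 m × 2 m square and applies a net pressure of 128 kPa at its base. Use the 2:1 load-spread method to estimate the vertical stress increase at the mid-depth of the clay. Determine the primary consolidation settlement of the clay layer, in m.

S_c ≈ 0.0618 m

Mid-depth of clay below the ground surface: z = 3.4 + 4.8/2 = 5.8 m.
Total vertical stress at mid-clay: σ_v = 19.4×3.4 + 16.8×2.4 = 106.28 kPa.
Pore pressure: u = 9.81×(5.8 − 0) = 56.898 kPa.
Initial effective stress: σ'_0 = σ_v − u = 106.28 − 56.898 = 49.382 kPa.
Stress increase at mid-clay by the 2:1 spreading method:
Δσ = qBL/((B+z)(L+z)) = 128×2×2/((2+5.8)(2+5.8)) = 8.4155 kPa
Final effective stress: σ'_f = σ'_0 + Δσ = 49.382 + 8.4155 = 57.797 kPa.
Normally consolidated clay, so the full stress increment lies on the virgin compression line:
S_c = C_c·H/(1+e₀)·log₁₀(σ'_f/σ'_0) = 0.39×4.8/(1+1.07)×log₁₀(57.797/49.382)
    = 0.90435 × 0.068337 = 0.0618 m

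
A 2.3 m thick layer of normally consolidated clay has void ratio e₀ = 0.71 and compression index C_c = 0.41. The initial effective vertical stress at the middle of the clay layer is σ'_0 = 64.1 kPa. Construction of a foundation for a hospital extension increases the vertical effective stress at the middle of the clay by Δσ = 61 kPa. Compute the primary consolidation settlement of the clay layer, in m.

Final effective stress: σ'_f = σ'_0 + Δσ = 64.1 + 61 = 125.1 kPa.
Normally consolidated clay, so the full stress increment lies on the virgin compression line:
S_c = C_c·H/(1+e₀)·log₁₀(σ'_f/σ'_0) = 0.41×2.3/(1+0.71)×log₁₀(125.1/64.1)
    = 0.55146 × 0.2904 = 0.1601 m

S_c ≈ 0.16 m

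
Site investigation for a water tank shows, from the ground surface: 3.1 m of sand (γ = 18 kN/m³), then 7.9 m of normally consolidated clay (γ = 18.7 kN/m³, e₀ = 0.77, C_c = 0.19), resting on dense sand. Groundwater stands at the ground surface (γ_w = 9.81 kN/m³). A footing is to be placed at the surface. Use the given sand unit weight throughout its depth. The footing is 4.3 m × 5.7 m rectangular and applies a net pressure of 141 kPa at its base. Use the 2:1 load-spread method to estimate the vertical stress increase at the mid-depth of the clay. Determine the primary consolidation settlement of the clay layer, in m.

Mid-depth of clay below the ground surface: z = 3.1 + 7.9/2 = 7.05 m.
Total vertical stress at mid-clay: σ_v = 18×3.1 + 18.7×3.95 = 129.66 kPa.
Pore pressure: u = 9.81×(7.05 − 0) = 69.16 kPa.
Initial effective stress: σ'_0 = σ_v − u = 129.66 − 69.16 = 60.5 kPa.
Stress increase at mid-clay by the 2:1 spreading method:
Δσ = qBL/((B+z)(L+z)) = 141×4.3×5.7/((4.3+7.05)(5.7+7.05)) = 23.881 kPa
Final effective stress: σ'_f = σ'_0 + Δσ = 60.5 + 23.881 = 84.381 kPa.
Normally consolidated clay, so the full stress increment lies on the virgin compression line:
S_c = C_c·H/(1+e₀)·log₁₀(σ'_f/σ'_0) = 0.19×7.9/(1+0.77)×log₁₀(84.381/60.5)
    = 0.84802 × 0.14449 = 0.1225 m

S_c ≈ 0.123 m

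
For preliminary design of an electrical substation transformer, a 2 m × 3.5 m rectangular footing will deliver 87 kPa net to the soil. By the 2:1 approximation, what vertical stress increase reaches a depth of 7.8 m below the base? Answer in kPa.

By the 2:1 method the load spreads at 1 horizontal : 2 vertical, so at depth z the loaded area has grown by z in each plan dimension:
Δσ = qBL/((B+z)(L+z)) = 87×2×3.5/((2+7.8)(3.5+7.8)) = 5.4994 kPa

Δσ_z ≈ 5.5 kPa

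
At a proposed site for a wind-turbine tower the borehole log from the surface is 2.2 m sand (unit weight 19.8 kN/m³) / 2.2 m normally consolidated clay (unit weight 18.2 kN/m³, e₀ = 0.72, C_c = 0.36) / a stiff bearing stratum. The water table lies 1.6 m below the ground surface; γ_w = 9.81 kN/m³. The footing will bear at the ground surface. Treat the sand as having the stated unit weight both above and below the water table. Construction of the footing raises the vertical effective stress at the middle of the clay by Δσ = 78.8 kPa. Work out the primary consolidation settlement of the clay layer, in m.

S_c ≈ 0.197 m

Mid-depth of clay below the ground surface: z = 2.2 + 2.2/2 = 3.3 m.
Total vertical stress at mid-clay: σ_v = 19.8×2.2 + 18.2×1.1 = 63.58 kPa.
Pore pressure: u = 9.81×(3.3 − 1.6) = 16.677 kPa.
Initial effective stress: σ'_0 = σ_v − u = 63.58 − 16.677 = 46.903 kPa.
Final effective stress: σ'_f = σ'_0 + Δσ = 46.903 + 78.8 = 125.7 kPa.
Normally consolidated clay, so the full stress increment lies on the virgin compression line:
S_c = C_c·H/(1+e₀)·log₁₀(σ'_f/σ'_0) = 0.36×2.2/(1+0.72)×log₁₀(125.7/46.903)
    = 0.46047 × 0.42813 = 0.1971 m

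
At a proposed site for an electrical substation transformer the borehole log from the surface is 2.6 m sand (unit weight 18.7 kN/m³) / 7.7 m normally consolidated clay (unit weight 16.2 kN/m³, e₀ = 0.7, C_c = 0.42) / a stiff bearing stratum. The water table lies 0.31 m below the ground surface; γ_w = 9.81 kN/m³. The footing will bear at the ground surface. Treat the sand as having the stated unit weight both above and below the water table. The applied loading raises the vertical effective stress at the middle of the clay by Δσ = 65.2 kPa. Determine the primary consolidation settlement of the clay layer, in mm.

S_c ≈ 683 mm

Mid-depth of clay below the ground surface: z = 2.6 + 7.7/2 = 6.45 m.
Total vertical stress at mid-clay: σ_v = 18.7×2.6 + 16.2×3.85 = 110.99 kPa.
Pore pressure: u = 9.81×(6.45 − 0.31) = 60.233 kPa.
Initial effective stress: σ'_0 = σ_v − u = 110.99 − 60.233 = 50.757 kPa.
Final effective stress: σ'_f = σ'_0 + Δσ = 50.757 + 65.2 = 115.96 kPa.
Normally consolidated clay, so the full stress increment lies on the virgin compression line:
S_c = C_c·H/(1+e₀)·log₁₀(σ'_f/σ'_0) = 0.42×7.7/(1+0.7)×log₁₀(115.96/50.757)
    = 1.9024 × 0.35881 = 0.6826 m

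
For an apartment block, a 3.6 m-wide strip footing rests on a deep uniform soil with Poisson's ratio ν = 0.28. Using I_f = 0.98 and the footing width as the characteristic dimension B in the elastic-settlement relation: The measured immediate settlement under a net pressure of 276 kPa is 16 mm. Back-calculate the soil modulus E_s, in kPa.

S_e = q·B·(1−ν²)/E_s · I_f  ⇒  E_s = q·B·(1−ν²)·I_f / S_e.
E_s = 276 × 3.6 × 0.9216 × 0.98 / 0.016 = 56090 kPa

E_s ≈ 56100 kPa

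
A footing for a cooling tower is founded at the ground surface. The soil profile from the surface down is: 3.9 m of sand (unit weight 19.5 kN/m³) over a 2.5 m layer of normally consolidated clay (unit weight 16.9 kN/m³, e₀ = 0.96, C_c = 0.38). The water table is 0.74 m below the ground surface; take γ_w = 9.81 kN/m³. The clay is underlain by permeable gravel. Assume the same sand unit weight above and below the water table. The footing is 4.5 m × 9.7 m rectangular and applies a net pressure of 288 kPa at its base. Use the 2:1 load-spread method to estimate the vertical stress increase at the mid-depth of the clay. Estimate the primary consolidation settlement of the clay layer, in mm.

Mid-depth of clay below the ground surface: z = 3.9 + 2.5/2 = 5.15 m.
Total vertical stress at mid-clay: σ_v = 19.5×3.9 + 16.9×1.25 = 97.175 kPa.
Pore pressure: u = 9.81×(5.15 − 0.74) = 43.262 kPa.
Initial effective stress: σ'_0 = σ_v − u = 97.175 − 43.262 = 53.913 kPa.
Stress increase at mid-clay by the 2:1 spreading method:
Δσ = qBL/((B+z)(L+z)) = 288×4.5×9.7/((4.5+5.15)(9.7+5.15)) = 87.725 kPa
Final effective stress: σ'_f = σ'_0 + Δσ = 53.913 + 87.725 = 141.64 kPa.
Normally consolidated clay, so the full stress increment lies on the virgin compression line:
S_c = C_c·H/(1+e₀)·log₁₀(σ'_f/σ'_0) = 0.38×2.5/(1+0.96)×log₁₀(141.64/53.913)
    = 0.48469 × 0.41949 = 0.2033 m

S_c ≈ 203 mm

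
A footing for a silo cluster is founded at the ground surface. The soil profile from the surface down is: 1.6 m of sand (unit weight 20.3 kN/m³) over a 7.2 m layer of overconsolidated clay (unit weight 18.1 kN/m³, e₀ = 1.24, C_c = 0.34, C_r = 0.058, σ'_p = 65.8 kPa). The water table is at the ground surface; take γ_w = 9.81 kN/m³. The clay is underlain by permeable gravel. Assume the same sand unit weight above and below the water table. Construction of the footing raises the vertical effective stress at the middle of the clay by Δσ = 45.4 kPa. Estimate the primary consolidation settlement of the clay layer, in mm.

S_c ≈ 187 mm

Mid-depth of clay below the ground surface: z = 1.6 + 7.2/2 = 5.2 m.
Total vertical stress at mid-clay: σ_v = 20.3×1.6 + 18.1×3.6 = 97.64 kPa.
Pore pressure: u = 9.81×(5.2 − 0) = 51.012 kPa.
Initial effective stress: σ'_0 = σ_v − u = 97.64 − 51.012 = 46.628 kPa.
Final effective stress: σ'_f = 46.628 + 45.4 = 92.028 kPa.
σ'_f = 92.028 > σ'_p = 65.8 kPa, so the stress path crosses the preconsolidation pressure — recompression up to σ'_p, then virgin compression beyond:
S_c = H/(1+e₀)·[C_r·log₁₀(σ'_p/σ'_0) + C_c·log₁₀(σ'_f/σ'_p)]
    = 7.2/2.24 × [0.058×log₁₀(65.8/46.628) + 0.34×log₁₀(92.028/65.8)]
    = 3.2143 × [0.0086756 + 0.049536] = 0.1871 m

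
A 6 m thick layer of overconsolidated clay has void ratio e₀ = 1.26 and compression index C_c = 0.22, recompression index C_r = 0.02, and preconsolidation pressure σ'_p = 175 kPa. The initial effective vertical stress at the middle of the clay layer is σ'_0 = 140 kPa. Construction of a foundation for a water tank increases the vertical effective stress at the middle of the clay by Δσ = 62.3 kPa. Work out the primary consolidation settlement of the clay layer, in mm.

Final effective stress: σ'_f = 140 + 62.3 = 202.3 kPa.
σ'_f = 202.3 > σ'_p = 175 kPa, so the stress path crosses the preconsolidation pressure — recompression up to σ'_p, then virgin compression beyond:
S_c = H/(1+e₀)·[C_r·log₁₀(σ'_p/σ'_0) + C_c·log₁₀(σ'_f/σ'_p)]
    = 6/2.26 × [0.02×log₁₀(175/140) + 0.22×log₁₀(202.3/175)]
    = 2.6549 × [0.0019382 + 0.013851] = 0.04192 m

S_c ≈ 41.9 mm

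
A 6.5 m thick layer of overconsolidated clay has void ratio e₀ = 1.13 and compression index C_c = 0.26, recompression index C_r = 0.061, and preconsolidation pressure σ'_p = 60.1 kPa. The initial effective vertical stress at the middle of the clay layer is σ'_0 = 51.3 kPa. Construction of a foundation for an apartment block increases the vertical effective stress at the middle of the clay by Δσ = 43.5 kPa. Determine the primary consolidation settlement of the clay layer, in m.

S_c ≈ 0.17 m

Final effective stress: σ'_f = 51.3 + 43.5 = 94.8 kPa.
σ'_f = 94.8 > σ'_p = 60.1 kPa, so the stress path crosses the preconsolidation pressure — recompression up to σ'_p, then virgin compression beyond:
S_c = H/(1+e₀)·[C_r·log₁₀(σ'_p/σ'_0) + C_c·log₁₀(σ'_f/σ'_p)]
    = 6.5/2.13 × [0.061×log₁₀(60.1/51.3) + 0.26×log₁₀(94.8/60.1)]
    = 3.0516 × [0.0041942 + 0.051463] = 0.1698 m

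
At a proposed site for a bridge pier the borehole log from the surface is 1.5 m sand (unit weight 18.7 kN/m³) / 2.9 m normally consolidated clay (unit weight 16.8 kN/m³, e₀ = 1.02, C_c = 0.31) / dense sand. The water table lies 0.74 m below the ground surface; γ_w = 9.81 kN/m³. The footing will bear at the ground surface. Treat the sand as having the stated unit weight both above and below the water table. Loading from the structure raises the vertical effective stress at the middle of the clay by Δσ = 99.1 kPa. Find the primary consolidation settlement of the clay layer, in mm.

S_c ≈ 279 mm

Mid-depth of clay below the ground surface: z = 1.5 + 2.9/2 = 2.95 m.
Total vertical stress at mid-clay: σ_v = 18.7×1.5 + 16.8×1.45 = 52.41 kPa.
Pore pressure: u = 9.81×(2.95 − 0.74) = 21.68 kPa.
Initial effective stress: σ'_0 = σ_v − u = 52.41 − 21.68 = 30.73 kPa.
Final effective stress: σ'_f = σ'_0 + Δσ = 30.73 + 99.1 = 129.83 kPa.
Normally consolidated clay, so the full stress increment lies on the virgin compression line:
S_c = C_c·H/(1+e₀)·log₁₀(σ'_f/σ'_0) = 0.31×2.9/(1+1.02)×log₁₀(129.83/30.73)
    = 0.44505 × 0.62581 = 0.2785 m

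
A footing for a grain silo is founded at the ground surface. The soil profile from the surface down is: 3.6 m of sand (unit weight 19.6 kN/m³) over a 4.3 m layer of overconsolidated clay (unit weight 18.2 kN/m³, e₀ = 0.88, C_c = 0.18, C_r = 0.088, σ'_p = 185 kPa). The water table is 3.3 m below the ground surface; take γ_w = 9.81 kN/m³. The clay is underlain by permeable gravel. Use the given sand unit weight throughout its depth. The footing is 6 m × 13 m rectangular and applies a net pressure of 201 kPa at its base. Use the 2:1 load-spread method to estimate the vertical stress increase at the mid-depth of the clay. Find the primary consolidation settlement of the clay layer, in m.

S_c ≈ 0.0529 m

Mid-depth of clay below the ground surface: z = 3.6 + 4.3/2 = 5.75 m.
Total vertical stress at mid-clay: σ_v = 19.6×3.6 + 18.2×2.15 = 109.69 kPa.
Pore pressure: u = 9.81×(5.75 − 3.3) = 24.035 kPa.
Initial effective stress: σ'_0 = σ_v − u = 109.69 − 24.035 = 85.655 kPa.
Stress increase at mid-clay by the 2:1 spreading method:
Δσ = qBL/((B+z)(L+z)) = 201×6×13/((6+5.75)(13+5.75)) = 71.163 kPa
Final effective stress: σ'_f = 85.655 + 71.163 = 156.82 kPa.
σ'_f = 156.82 ≤ σ'_p = 185 kPa, so the clay remains overconsolidated and only the recompression index applies:
S_c = C_r·H/(1+e₀)·log₁₀(σ'_f/σ'_0) = 0.088×4.3/1.88×log₁₀(156.82/85.655)
    = 0.20127 × 0.26265 = 0.05286 m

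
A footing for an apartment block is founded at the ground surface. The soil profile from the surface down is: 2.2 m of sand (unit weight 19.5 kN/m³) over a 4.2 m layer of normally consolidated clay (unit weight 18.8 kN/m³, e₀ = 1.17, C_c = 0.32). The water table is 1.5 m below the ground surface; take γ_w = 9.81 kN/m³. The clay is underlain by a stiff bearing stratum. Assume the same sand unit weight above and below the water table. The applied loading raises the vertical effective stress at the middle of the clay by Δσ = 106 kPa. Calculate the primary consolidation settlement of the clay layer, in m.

Mid-depth of clay below the ground surface: z = 2.2 + 4.2/2 = 4.3 m.
Total vertical stress at mid-clay: σ_v = 19.5×2.2 + 18.8×2.1 = 82.38 kPa.
Pore pressure: u = 9.81×(4.3 − 1.5) = 27.468 kPa.
Initial effective stress: σ'_0 = σ_v − u = 82.38 − 27.468 = 54.912 kPa.
Final effective stress: σ'_f = σ'_0 + Δσ = 54.912 + 106 = 160.91 kPa.
Normally consolidated clay, so the full stress increment lies on the virgin compression line:
S_c = C_c·H/(1+e₀)·log₁₀(σ'_f/σ'_0) = 0.32×4.2/(1+1.17)×log₁₀(160.91/54.912)
    = 0.61935 × 0.46692 = 0.2892 m

S_c ≈ 0.289 m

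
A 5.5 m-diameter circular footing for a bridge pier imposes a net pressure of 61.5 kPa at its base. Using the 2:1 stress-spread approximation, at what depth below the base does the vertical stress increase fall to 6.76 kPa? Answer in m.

z ≈ 11.1 m

2:1 spreading — at depth z the loaded area has grown by z in each plan dimension:
qD²/(D+z)² = Δσ_z ⇒ z = D(√(q/Δσ_z) − 1) = 5.5×(√(61.5/6.76) − 1) = 11.09 m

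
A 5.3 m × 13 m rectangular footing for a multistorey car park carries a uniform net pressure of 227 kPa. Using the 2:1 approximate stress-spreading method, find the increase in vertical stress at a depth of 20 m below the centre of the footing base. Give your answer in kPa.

By the 2:1 method the load spreads at 1 horizontal : 2 vertical, so at depth z the loaded area has grown by z in each plan dimension:
Δσ = qBL/((B+z)(L+z)) = 227×5.3×13/((5.3+20)(13+20)) = 18.733 kPa

Δσ_z ≈ 18.7 kPa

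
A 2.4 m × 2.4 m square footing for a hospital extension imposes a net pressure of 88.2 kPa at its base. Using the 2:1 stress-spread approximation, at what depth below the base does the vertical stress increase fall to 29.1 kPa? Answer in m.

z ≈ 1.78 m

2:1 spreading — at depth z the loaded area has grown by z in each plan dimension:
qB²/(B+z)² = Δσ_z ⇒ z = B(√(q/Δσ_z) − 1) = 2.4×(√(88.2/29.1) − 1) = 1.778 m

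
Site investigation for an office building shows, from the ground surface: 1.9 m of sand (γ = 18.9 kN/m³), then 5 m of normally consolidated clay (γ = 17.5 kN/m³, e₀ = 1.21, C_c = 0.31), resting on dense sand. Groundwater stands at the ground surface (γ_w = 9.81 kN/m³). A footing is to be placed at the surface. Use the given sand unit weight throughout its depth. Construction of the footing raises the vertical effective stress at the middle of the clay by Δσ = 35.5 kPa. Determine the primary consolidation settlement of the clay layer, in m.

Mid-depth of clay below the ground surface: z = 1.9 + 5/2 = 4.4 m.
Total vertical stress at mid-clay: σ_v = 18.9×1.9 + 17.5×2.5 = 79.66 kPa.
Pore pressure: u = 9.81×(4.4 − 0) = 43.164 kPa.
Initial effective stress: σ'_0 = σ_v − u = 79.66 − 43.164 = 36.496 kPa.
Final effective stress: σ'_f = σ'_0 + Δσ = 36.496 + 35.5 = 71.996 kPa.
Normally consolidated clay, so the full stress increment lies on the virgin compression line:
S_c = C_c·H/(1+e₀)·log₁₀(σ'_f/σ'_0) = 0.31×5/(1+1.21)×log₁₀(71.996/36.496)
    = 0.70136 × 0.29506 = 0.2069 m

S_c ≈ 0.207 m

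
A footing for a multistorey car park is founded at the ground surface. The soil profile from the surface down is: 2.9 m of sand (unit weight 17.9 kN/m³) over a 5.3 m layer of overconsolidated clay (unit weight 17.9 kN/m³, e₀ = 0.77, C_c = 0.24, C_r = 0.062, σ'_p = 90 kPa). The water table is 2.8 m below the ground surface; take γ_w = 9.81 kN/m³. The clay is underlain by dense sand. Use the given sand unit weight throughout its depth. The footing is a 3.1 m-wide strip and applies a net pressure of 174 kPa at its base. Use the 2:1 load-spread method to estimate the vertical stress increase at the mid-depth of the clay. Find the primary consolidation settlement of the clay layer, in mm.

S_c ≈ 143 mm

Mid-depth of clay below the ground surface: z = 2.9 + 5.3/2 = 5.55 m.
Total vertical stress at mid-clay: σ_v = 17.9×2.9 + 17.9×2.65 = 99.345 kPa.
Pore pressure: u = 9.81×(5.55 − 2.8) = 26.978 kPa.
Initial effective stress: σ'_0 = σ_v − u = 99.345 − 26.978 = 72.367 kPa.
Stress increase at mid-clay by the 2:1 spreading method:
Δσ = qB/(B+z) = 174×3.1/(3.1+5.55) = 62.358 kPa
Final effective stress: σ'_f = 72.367 + 62.358 = 134.72 kPa.
σ'_f = 134.72 > σ'_p = 90 kPa, so the stress path crosses the preconsolidation pressure — recompression up to σ'_p, then virgin compression beyond:
S_c = H/(1+e₀)·[C_r·log₁₀(σ'_p/σ'_0) + C_c·log₁₀(σ'_f/σ'_p)]
    = 5.3/1.77 × [0.062×log₁₀(90/72.367) + 0.24×log₁₀(134.72/90)]
    = 2.9944 × [0.0058715 + 0.042045] = 0.1435 m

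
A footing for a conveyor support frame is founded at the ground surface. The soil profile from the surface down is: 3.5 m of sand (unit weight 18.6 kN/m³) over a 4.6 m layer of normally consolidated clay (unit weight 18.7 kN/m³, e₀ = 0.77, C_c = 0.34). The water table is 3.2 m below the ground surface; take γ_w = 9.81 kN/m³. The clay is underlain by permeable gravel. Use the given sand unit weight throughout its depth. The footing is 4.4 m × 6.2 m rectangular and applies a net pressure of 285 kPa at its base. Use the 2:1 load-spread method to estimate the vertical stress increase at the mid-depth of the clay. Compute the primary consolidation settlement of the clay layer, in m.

Mid-depth of clay below the ground surface: z = 3.5 + 4.6/2 = 5.8 m.
Total vertical stress at mid-clay: σ_v = 18.6×3.5 + 18.7×2.3 = 108.11 kPa.
Pore pressure: u = 9.81×(5.8 − 3.2) = 25.506 kPa.
Initial effective stress: σ'_0 = σ_v − u = 108.11 − 25.506 = 82.604 kPa.
Stress increase at mid-clay by the 2:1 spreading method:
Δσ = qBL/((B+z)(L+z)) = 285×4.4×6.2/((4.4+5.8)(6.2+5.8)) = 63.52 kPa
Final effective stress: σ'_f = σ'_0 + Δσ = 82.604 + 63.52 = 146.12 kPa.
Normally consolidated clay, so the full stress increment lies on the virgin compression line:
S_c = C_c·H/(1+e₀)·log₁₀(σ'_f/σ'_0) = 0.34×4.6/(1+0.77)×log₁₀(146.12/82.604)
    = 0.88362 × 0.24771 = 0.2189 m

S_c ≈ 0.219 m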